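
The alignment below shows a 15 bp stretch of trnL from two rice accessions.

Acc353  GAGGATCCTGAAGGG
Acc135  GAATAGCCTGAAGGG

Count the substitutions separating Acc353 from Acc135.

Mismatches occur at site 3 (G↔A), site 4 (G↔T), site 6 (T↔G).
That gives 3 mismatches out of 15 aligned sites, so the Hamming distance is 3.

3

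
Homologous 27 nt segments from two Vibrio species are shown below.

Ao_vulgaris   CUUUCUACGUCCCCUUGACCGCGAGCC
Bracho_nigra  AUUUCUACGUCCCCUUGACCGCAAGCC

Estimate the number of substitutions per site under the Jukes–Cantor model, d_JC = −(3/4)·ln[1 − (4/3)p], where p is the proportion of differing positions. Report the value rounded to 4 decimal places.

Differing sites — 1:C/A; 23:G/A.
p = 2/27 = 0.074074.
d = −0.75 · ln(1 − (4/3)·0.074074) = −0.75 · ln(0.901235) = −0.75 · (-0.103989) = 0.0780.

0.0780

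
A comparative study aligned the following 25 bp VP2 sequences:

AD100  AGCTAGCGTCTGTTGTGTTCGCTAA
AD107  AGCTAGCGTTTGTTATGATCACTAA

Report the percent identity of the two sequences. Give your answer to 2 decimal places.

The sequences differ at positions 10 (C/T), 15 (G/A), 18 (T/A), 21 (G/A).
21 of the 25 sites match, so the percent identity is 21/25 × 100 = 84.00%.

84.00%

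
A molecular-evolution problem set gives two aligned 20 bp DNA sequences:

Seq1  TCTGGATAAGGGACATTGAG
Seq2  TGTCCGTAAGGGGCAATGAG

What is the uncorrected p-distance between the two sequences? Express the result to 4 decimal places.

The sequences differ at positions 2 (C/G), 4 (G/C), 5 (G/C), 6 (A/G), 13 (A/G), 16 (T/A).
There are 6 differences over 20 sites, so p = 6/20 = 0.3000.

0.3000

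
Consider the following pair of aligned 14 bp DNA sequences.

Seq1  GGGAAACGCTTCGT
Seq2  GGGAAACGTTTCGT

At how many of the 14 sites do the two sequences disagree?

A single mismatch occurs at site 9 (C/T).
That gives 1 mismatch out of 14 aligned sites, so the Hamming distance is 1.

1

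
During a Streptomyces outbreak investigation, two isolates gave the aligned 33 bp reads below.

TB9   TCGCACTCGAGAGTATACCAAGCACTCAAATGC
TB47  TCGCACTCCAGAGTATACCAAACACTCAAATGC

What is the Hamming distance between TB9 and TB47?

Mismatches occur at site 9 (G↔C), site 22 (G↔A).
That gives 2 mismatches out of 33 aligned sites, so the Hamming distance is 2.

2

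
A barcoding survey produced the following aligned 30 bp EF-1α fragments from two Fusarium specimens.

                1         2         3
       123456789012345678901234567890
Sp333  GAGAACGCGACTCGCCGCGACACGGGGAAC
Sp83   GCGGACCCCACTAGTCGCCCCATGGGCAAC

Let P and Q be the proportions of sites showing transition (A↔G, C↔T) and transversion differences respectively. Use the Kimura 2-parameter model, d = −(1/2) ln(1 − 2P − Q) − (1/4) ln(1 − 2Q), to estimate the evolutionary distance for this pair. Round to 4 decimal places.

Differing sites — 2:A/C (Tv); 4:A/G (Ti); 7:G/C (Tv); 9:G/C (Tv); 13:C/A (Tv); 15:C/T (Ti); 19:G/C (Tv); 20:A/C (Tv); 23:C/T (Ti); 27:G/C (Tv).
Of the 10 differences, 3 transitions and 7 transversions over 30 sites: P = 3/30 = 0.100000, Q = 7/30 = 0.233333.
d = −0.5·ln(0.566667) − 0.25·ln(0.533334) = −0.5·(-0.567983) − 0.25·(-0.628607) = 0.4411.

0.4411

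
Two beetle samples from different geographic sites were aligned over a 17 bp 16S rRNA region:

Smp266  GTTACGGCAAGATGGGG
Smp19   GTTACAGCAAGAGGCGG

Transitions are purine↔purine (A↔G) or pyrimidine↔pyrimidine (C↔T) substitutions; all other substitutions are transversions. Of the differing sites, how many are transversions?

The sequences differ at positions 6 (G/A, transition), 13 (T/G, transversion), 15 (G/C, transversion).
Of the 3 differences, 1 transition and 2 transversions, so the answer is 2.

2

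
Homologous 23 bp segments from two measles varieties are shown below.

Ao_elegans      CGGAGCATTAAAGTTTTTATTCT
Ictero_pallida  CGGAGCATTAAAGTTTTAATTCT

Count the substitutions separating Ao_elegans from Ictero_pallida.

1

A single mismatch occurs at site 18 (T↔A).
That gives 1 mismatch out of 23 aligned sites, so the Hamming distance is 1.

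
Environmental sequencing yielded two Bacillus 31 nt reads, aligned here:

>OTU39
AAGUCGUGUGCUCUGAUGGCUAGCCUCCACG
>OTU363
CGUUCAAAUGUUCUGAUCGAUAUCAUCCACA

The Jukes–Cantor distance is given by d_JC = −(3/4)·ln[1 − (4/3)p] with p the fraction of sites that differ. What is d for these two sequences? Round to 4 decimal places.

0.5445

The sequences differ at positions 1 (A/C), 2 (A/G), 3 (G/U), 6 (G/A), 7 (U/A), 8 (G/A), 11 (C/U), 18 (G/C), 20 (C/A), 23 (G/U), 25 (C/A), 31 (G/A).
p = 12/31 = 0.387097.
d = −0.75 · ln(1 − (4/3)·0.387097) = −0.75 · ln(0.483871) = −0.75 · (-0.725937) = 0.5445.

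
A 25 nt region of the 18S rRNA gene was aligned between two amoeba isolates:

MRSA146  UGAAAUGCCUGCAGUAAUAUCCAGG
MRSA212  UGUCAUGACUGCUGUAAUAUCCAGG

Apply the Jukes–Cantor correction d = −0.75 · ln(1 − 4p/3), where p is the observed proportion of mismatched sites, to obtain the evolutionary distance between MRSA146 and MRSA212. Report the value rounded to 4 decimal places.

The sequences differ at positions 3 (A/U), 4 (A/C), 8 (C/A), 13 (A/U).
p = 4/25 = 0.160000.
d = −0.75 · ln(1 − (4/3)·0.160000) = −0.75 · ln(0.786667) = −0.75 · (-0.239950) = 0.1800.

0.1800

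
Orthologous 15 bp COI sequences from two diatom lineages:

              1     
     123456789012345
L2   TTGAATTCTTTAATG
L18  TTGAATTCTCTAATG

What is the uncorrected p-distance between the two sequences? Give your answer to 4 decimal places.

0.0667

The sequences differ at position 10 (T/C).
There are 1 differences over 15 sites, so p = 1/15 = 0.0667.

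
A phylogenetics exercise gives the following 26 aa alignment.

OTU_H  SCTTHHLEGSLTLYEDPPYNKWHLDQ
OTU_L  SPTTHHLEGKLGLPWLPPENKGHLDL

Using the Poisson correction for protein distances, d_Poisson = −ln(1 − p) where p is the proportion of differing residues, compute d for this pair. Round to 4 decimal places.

Differing sites — 2:C/P; 10:S/K; 12:T/G; 14:Y/P; 15:E/W; 16:D/L; 19:Y/E; 22:W/G; 26:Q/L.
p = 9/26 = 0.346154.
d = −ln(1 − 0.346154) = −ln(0.653846) = 0.4249.

0.4249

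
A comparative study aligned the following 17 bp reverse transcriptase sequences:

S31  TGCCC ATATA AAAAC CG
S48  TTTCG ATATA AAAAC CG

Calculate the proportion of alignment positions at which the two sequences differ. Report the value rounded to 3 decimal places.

Mismatches occur at site 2 (G↔T), site 3 (C↔T), site 5 (C↔G).
There are 3 differences over 17 sites, so p = 3/17 = 0.176.

0.176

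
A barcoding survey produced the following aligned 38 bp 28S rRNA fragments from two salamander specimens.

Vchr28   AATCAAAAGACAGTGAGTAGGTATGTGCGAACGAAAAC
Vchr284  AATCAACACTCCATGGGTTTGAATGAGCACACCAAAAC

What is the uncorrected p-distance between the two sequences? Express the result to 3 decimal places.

0.342

The sequences differ at positions 7 (A/C), 9 (G/C), 10 (A/T), 12 (A/C), 13 (G/A), 16 (A/G), 19 (A/T), 20 (G/T), 22 (T/A), 26 (T/A), 29 (G/A), 30 (A/C), 33 (G/C).
There are 13 differences over 38 sites, so p = 13/38 = 0.342.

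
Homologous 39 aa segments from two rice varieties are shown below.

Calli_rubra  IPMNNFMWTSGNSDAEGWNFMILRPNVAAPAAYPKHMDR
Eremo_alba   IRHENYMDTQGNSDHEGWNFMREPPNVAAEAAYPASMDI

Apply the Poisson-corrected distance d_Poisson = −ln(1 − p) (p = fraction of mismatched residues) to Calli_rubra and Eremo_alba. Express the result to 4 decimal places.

The sequences differ at positions 2 (P/R), 3 (M/H), 4 (N/E), 6 (F/Y), 8 (W/D), 10 (S/Q), 15 (A/H), 22 (I/R), 23 (L/E), 24 (R/P), 30 (P/E), 35 (K/A), 36 (H/S), 39 (R/I).
p = 14/39 = 0.358974.
d = −ln(1 − 0.358974) = −ln(0.641026) = 0.4447.

0.4447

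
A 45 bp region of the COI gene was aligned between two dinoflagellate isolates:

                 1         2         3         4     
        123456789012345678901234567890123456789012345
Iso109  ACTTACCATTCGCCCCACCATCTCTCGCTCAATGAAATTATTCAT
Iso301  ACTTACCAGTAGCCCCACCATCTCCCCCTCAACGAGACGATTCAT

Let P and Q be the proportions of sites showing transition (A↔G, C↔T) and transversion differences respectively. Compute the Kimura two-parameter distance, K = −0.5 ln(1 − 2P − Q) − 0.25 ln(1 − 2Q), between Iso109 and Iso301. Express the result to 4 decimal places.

The sequences differ at positions 9 (T/G, transversion), 11 (C/A, transversion), 25 (T/C, transition), 27 (G/C, transversion), 33 (T/C, transition), 36 (A/G, transition), 38 (T/C, transition), 39 (T/G, transversion).
Of the 8 differences, 4 transitions and 4 transversions over 45 sites: P = 4/45 = 0.088889, Q = 4/45 = 0.088889.
d = −0.5·ln(0.733333) − 0.25·ln(0.822222) = −0.5·(-0.310155) − 0.25·(-0.195745) = 0.2040.

0.2040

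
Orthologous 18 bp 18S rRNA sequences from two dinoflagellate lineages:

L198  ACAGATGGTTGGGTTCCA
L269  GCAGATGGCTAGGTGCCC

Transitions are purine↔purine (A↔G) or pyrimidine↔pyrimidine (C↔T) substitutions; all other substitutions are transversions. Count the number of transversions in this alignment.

2

The sequences differ at positions 1 (A/G, transition), 9 (T/C, transition), 11 (G/A, transition), 15 (T/G, transversion), 18 (A/C, transversion).
Of the 5 differences, 3 transitions and 2 transversions, so the answer is 2.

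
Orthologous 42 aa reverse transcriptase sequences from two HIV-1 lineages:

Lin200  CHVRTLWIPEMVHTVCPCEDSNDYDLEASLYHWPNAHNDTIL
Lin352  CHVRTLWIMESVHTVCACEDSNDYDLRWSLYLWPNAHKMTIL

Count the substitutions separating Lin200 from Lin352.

Mismatches occur at site 9 (P↔M), site 11 (M↔S), site 17 (P↔A), site 27 (E↔R), site 28 (A↔W), site 32 (H↔L), site 38 (N↔K), site 39 (D↔M).
That gives 8 mismatches out of 42 aligned sites, so the Hamming distance is 8.

8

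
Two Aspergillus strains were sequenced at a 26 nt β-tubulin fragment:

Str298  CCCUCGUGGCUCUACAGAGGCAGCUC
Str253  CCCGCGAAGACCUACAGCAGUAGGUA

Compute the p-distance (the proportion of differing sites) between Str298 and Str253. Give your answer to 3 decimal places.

0.385

The sequences differ at positions 4 (U/G), 7 (U/A), 8 (G/A), 10 (C/A), 11 (U/C), 18 (A/C), 19 (G/A), 21 (C/U), 24 (C/G), 26 (C/A).
There are 10 differences over 26 sites, so p = 10/26 = 0.385.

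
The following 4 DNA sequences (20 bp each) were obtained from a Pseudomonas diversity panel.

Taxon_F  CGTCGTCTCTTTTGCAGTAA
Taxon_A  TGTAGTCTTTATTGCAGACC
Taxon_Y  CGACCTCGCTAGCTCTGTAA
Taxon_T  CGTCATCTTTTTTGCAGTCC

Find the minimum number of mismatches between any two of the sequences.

Pairwise Hamming distances:
  Taxon_F vs Taxon_A: 7
  Taxon_F vs Taxon_Y: 8
  Taxon_F vs Taxon_T: 4
  Taxon_A vs Taxon_Y: 13
  Taxon_A vs Taxon_T: 5
  Taxon_Y vs Taxon_T: 11
The smallest is 4, between Taxon_F and Taxon_T.

4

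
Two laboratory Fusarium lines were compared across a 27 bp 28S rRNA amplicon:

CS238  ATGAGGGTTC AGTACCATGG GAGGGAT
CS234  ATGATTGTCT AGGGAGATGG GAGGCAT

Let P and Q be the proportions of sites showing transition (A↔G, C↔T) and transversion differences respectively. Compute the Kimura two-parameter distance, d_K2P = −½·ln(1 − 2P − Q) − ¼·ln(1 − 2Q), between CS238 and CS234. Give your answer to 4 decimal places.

The sequences differ at positions 5 (G/T, transversion), 6 (G/T, transversion), 9 (T/C, transition), 10 (C/T, transition), 13 (T/G, transversion), 14 (A/G, transition), 15 (C/A, transversion), 16 (C/G, transversion), 25 (G/C, transversion).
Of the 9 differences, 3 transitions and 6 transversions over 27 sites: P = 3/27 = 0.111111, Q = 6/27 = 0.222222.
d = −0.5·ln(0.555556) − 0.25·ln(0.555556) = −0.5·(-0.587786) − 0.25·(-0.587786) = 0.4408.

0.4408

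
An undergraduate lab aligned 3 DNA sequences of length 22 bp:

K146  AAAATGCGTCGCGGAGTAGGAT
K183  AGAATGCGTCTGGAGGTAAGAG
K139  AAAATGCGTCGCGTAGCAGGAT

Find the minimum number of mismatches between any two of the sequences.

Pairwise Hamming distances:
  K146 vs K183: 7
  K146 vs K139: 2
  K183 vs K139: 8
The smallest is 2, between K146 and K139.

2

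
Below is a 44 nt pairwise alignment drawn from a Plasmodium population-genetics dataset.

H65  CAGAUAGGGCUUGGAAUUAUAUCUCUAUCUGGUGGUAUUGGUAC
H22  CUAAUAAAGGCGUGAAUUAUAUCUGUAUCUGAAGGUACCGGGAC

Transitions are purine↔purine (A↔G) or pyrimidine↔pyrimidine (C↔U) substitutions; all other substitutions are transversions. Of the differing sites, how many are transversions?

7

The sequences differ at positions 2 (A/U, transversion), 3 (G/A, transition), 7 (G/A, transition), 8 (G/A, transition), 10 (C/G, transversion), 11 (U/C, transition), 12 (U/G, transversion), 13 (G/U, transversion), 25 (C/G, transversion), 32 (G/A, transition), 33 (U/A, transversion), 38 (U/C, transition), 39 (U/C, transition), 42 (U/G, transversion).
Of the 14 differences, 7 transitions and 7 transversions, so the answer is 7.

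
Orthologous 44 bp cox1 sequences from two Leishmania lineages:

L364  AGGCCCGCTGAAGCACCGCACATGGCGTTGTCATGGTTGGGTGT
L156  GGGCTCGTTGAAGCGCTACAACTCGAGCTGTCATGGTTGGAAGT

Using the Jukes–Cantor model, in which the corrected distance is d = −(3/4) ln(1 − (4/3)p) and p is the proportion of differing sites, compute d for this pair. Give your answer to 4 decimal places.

Differing sites — 1:A/G; 5:C/T; 8:C/T; 15:A/G; 17:C/T; 18:G/A; 21:C/A; 22:A/C; 24:G/C; 26:C/A; 28:T/C; 41:G/A; 42:T/A.
p = 13/44 = 0.295455.
d = −0.75 · ln(1 − (4/3)·0.295455) = −0.75 · ln(0.606060) = −0.75 · (-0.500776) = 0.3756.

0.3756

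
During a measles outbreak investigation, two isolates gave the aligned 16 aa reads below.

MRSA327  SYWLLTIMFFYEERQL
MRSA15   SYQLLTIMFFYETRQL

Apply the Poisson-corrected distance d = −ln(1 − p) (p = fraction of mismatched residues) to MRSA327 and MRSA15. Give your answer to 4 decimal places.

0.1335

Differing sites — 3:W/Q; 13:E/T.
p = 2/16 = 0.125000.
d = −ln(1 − 0.125000) = −ln(0.875000) = 0.1335.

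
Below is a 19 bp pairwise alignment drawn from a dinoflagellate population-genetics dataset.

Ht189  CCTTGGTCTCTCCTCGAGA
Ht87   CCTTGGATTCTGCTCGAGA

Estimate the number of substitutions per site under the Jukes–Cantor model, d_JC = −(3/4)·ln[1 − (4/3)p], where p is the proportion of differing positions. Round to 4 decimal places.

0.1773

Mismatches occur at site 7 (T→A), site 8 (C→T), site 12 (C→G).
p = 3/19 = 0.157895.
d = −0.75 · ln(1 − (4/3)·0.157895) = −0.75 · ln(0.789473) = −0.75 · (-0.236390) = 0.1773.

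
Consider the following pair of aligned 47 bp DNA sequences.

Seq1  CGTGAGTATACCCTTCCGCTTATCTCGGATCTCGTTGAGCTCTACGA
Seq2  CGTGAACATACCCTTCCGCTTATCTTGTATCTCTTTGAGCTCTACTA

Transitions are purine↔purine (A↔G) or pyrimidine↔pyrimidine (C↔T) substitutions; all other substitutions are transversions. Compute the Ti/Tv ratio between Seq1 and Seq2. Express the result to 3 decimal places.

The sequences differ at positions 6 (G/A, transition), 7 (T/C, transition), 26 (C/T, transition), 28 (G/T, transversion), 34 (G/T, transversion), 46 (G/T, transversion).
Of the 6 differences, 3 transitions and 3 transversions, so Ti/Tv = 3/3 = 1.000.

1.000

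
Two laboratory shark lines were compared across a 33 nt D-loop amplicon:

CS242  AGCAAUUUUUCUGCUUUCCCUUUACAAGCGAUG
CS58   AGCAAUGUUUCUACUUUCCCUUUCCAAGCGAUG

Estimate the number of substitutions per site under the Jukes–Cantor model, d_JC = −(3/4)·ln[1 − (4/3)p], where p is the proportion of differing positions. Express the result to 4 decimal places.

0.0969

Differing sites — 7:U/G; 13:G/A; 24:A/C.
p = 3/33 = 0.090909.
d = −0.75 · ln(1 − (4/3)·0.090909) = −0.75 · ln(0.878788) = −0.75 · (-0.129212) = 0.0969.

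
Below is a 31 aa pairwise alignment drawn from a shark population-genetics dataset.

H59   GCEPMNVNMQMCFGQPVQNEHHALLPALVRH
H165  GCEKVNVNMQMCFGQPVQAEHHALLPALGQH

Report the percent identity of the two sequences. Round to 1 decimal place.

83.9%

Differing sites — 4:P/K; 5:M/V; 19:N/A; 29:V/G; 30:R/Q.
26 of the 31 sites match, so the percent identity is 26/31 × 100 = 83.9%.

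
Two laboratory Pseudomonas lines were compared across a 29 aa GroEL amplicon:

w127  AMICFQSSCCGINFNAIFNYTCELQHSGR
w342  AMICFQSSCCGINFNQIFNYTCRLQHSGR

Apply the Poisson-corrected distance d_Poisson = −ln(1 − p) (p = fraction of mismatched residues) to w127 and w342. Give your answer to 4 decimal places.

0.0715

Differing sites — 16:A/Q; 23:E/R.
p = 2/29 = 0.068966.
d = −ln(1 − 0.068966) = −ln(0.931034) = 0.0715.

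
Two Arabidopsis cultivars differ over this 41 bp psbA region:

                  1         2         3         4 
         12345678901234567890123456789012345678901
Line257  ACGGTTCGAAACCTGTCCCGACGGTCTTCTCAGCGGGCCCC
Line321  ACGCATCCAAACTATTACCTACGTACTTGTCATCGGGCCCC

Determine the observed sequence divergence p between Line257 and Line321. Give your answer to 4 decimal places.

Mismatches occur at site 4 (G↔C), site 5 (T↔A), site 8 (G↔C), site 13 (C↔T), site 14 (T↔A), site 15 (G↔T), site 17 (C↔A), site 20 (G↔T), site 24 (G↔T), site 25 (T↔A), site 29 (C↔G), site 33 (G↔T).
There are 12 differences over 41 sites, so p = 12/41 = 0.2927.

0.2927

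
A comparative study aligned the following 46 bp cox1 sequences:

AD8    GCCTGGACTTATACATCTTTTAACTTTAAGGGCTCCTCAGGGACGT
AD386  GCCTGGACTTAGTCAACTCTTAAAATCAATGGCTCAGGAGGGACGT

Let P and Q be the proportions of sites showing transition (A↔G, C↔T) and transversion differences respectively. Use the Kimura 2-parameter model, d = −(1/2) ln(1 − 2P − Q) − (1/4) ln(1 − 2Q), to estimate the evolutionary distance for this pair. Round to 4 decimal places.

0.2902

The sequences differ at positions 12 (T/G, transversion), 13 (A/T, transversion), 16 (T/A, transversion), 19 (T/C, transition), 24 (C/A, transversion), 25 (T/A, transversion), 27 (T/C, transition), 30 (G/T, transversion), 36 (C/A, transversion), 37 (T/G, transversion), 38 (C/G, transversion).
Of the 11 differences, 2 transitions and 9 transversions over 46 sites: P = 2/46 = 0.043478, Q = 9/46 = 0.195652.
d = −0.5·ln(0.717392) − 0.25·ln(0.608696) = −0.5·(-0.332133) − 0.25·(-0.496436) = 0.2902.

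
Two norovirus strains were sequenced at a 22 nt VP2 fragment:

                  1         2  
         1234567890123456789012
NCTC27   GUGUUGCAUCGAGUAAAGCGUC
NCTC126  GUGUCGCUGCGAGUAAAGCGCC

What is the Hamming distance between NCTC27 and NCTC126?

4

Differing sites — 5:U/C; 8:A/U; 9:U/G; 21:U/C.
That gives 4 mismatches out of 22 aligned sites, so the Hamming distance is 4.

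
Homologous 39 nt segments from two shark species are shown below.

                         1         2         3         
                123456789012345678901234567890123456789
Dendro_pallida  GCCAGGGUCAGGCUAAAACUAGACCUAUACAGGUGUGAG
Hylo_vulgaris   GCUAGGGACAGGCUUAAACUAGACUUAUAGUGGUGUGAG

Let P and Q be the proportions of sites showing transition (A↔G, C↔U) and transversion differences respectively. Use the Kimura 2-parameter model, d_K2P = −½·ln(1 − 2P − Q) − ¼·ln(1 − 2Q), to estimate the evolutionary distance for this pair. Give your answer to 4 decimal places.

The sequences differ at positions 3 (C/U, transition), 8 (U/A, transversion), 15 (A/U, transversion), 25 (C/U, transition), 30 (C/G, transversion), 31 (A/U, transversion).
Of the 6 differences, 2 transitions and 4 transversions over 39 sites: P = 2/39 = 0.051282, Q = 4/39 = 0.102564.
d = −0.5·ln(0.794872) − 0.25·ln(0.794872) = −0.5·(-0.229574) − 0.25·(-0.229574) = 0.1722.

0.1722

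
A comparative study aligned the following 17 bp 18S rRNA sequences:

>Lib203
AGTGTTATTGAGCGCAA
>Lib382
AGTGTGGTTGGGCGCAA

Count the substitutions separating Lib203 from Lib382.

The sequences differ at positions 6 (T/G), 7 (A/G), 11 (A/G).
That gives 3 mismatches out of 17 aligned sites, so the Hamming distance is 3.

3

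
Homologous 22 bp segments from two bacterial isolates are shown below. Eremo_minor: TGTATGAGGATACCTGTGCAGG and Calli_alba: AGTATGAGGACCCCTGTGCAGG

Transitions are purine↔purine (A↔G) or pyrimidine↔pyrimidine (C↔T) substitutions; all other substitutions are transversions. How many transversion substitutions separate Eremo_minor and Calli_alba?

Differing sites — 1:T/A (Tv); 11:T/C (Ti); 12:A/C (Tv).
Of the 3 differences, 1 transition and 2 transversions, so the answer is 2.

2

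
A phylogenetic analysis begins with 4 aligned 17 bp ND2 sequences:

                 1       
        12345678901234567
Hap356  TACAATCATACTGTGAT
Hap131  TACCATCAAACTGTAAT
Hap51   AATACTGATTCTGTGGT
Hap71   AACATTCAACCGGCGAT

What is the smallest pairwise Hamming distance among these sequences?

Pairwise Hamming distances:
  Hap356 vs Hap131: 3
  Hap356 vs Hap51: 6
  Hap356 vs Hap71: 6
  Hap131 vs Hap51: 9
  Hap131 vs Hap71: 7
  Hap51 vs Hap71: 8
The smallest is 3, between Hap356 and Hap131.

3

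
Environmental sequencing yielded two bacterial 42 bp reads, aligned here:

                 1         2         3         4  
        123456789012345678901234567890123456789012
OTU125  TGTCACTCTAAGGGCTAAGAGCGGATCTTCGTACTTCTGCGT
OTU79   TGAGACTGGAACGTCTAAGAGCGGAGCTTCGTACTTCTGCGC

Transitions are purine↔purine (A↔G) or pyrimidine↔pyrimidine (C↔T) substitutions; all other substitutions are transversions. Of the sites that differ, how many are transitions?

1

Mismatches occur at site 3 (T/A, transversion), site 4 (C/G, transversion), site 8 (C/G, transversion), site 9 (T/G, transversion), site 12 (G/C, transversion), site 14 (G/T, transversion), site 26 (T/G, transversion), site 42 (T/C, transition).
Of the 8 differences, 1 transition and 7 transversions, so the answer is 1.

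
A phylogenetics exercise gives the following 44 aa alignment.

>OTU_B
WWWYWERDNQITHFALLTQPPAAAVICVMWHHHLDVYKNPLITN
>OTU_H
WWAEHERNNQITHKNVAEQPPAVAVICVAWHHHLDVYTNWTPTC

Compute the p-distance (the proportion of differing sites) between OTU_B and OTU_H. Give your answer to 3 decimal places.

Mismatches occur at site 3 (W↔A), site 4 (Y↔E), site 5 (W↔H), site 8 (D↔N), site 14 (F↔K), site 15 (A↔N), site 16 (L↔V), site 17 (L↔A), site 18 (T↔E), site 23 (A↔V), site 29 (M↔A), site 38 (K↔T), site 40 (P↔W), site 41 (L↔T), site 42 (I↔P), site 44 (N↔C).
There are 16 differences over 44 sites, so p = 16/44 = 0.364.

0.364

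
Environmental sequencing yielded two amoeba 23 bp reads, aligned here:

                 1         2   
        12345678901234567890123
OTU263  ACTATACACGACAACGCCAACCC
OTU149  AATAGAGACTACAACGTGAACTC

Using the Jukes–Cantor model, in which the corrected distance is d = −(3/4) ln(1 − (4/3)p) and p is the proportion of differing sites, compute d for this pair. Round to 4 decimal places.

Mismatches occur at site 2 (C↔A), site 5 (T↔G), site 7 (C↔G), site 10 (G↔T), site 17 (C↔T), site 18 (C↔G), site 22 (C↔T).
p = 7/23 = 0.304348.
d = −0.75 · ln(1 − (4/3)·0.304348) = −0.75 · ln(0.594203) = −0.75 · (-0.520534) = 0.3904.

0.3904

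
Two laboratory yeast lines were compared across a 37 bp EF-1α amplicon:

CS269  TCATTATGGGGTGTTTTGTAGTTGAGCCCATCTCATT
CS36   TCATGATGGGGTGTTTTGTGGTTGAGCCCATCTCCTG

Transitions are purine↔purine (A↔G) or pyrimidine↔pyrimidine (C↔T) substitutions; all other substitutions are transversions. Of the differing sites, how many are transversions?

3

The sequences differ at positions 5 (T/G, transversion), 20 (A/G, transition), 35 (A/C, transversion), 37 (T/G, transversion).
Of the 4 differences, 1 transition and 3 transversions, so the answer is 3.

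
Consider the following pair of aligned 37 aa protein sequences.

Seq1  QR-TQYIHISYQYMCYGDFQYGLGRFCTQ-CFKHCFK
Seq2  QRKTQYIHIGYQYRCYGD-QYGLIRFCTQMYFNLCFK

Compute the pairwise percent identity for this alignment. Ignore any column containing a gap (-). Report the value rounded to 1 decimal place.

Excluding the 3 gap columns leaves 34 comparable sites.
Differing sites — 10:S/G; 14:M/R; 24:G/I; 31:C/Y; 33:K/N; 34:H/L.
28 of the 34 comparable sites match, so the percent identity is 28/34 × 100 = 82.4%.

82.4%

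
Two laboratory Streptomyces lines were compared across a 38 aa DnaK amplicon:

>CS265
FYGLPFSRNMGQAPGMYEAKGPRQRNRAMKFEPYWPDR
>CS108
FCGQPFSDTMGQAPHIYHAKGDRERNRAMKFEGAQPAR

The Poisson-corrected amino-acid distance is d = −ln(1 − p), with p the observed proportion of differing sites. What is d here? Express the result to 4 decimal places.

Differing sites — 2:Y/C; 4:L/Q; 8:R/D; 9:N/T; 15:G/H; 16:M/I; 18:E/H; 22:P/D; 24:Q/E; 33:P/G; 34:Y/A; 35:W/Q; 37:D/A.
p = 13/38 = 0.342105.
d = −ln(1 − 0.342105) = −ln(0.657895) = 0.4187.

0.4187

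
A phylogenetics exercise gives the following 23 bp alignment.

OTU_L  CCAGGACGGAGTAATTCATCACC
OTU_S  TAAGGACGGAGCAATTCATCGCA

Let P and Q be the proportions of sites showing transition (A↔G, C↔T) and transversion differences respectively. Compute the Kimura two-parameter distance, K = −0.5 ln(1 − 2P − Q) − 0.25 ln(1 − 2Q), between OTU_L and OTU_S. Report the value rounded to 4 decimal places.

The sequences differ at positions 1 (C/T, transition), 2 (C/A, transversion), 12 (T/C, transition), 21 (A/G, transition), 23 (C/A, transversion).
Of the 5 differences, 3 transitions and 2 transversions over 23 sites: P = 3/23 = 0.130435, Q = 2/23 = 0.086957.
d = −0.5·ln(0.652173) − 0.25·ln(0.826086) = −0.5·(-0.427445) − 0.25·(-0.191056) = 0.2615.

0.2615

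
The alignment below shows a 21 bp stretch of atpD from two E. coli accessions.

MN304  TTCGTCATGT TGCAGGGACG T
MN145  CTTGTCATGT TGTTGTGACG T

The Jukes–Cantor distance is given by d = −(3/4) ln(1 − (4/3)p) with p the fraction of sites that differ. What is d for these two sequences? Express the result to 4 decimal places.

Differing sites — 1:T/C; 3:C/T; 13:C/T; 14:A/T; 16:G/T.
p = 5/21 = 0.238095.
d = −0.75 · ln(1 − (4/3)·0.238095) = −0.75 · ln(0.682540) = −0.75 · (-0.381934) = 0.2865.

0.2865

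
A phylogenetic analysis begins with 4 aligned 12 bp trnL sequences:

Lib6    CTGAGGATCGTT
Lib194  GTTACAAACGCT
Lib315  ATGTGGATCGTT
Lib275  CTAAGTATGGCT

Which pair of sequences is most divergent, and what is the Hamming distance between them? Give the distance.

Pairwise Hamming distances:
  Lib6 vs Lib194: 6
  Lib6 vs Lib315: 2
  Lib6 vs Lib275: 4
  Lib194 vs Lib315: 7
  Lib194 vs Lib275: 6
  Lib315 vs Lib275: 6
The largest is 7, between Lib194 and Lib315.

7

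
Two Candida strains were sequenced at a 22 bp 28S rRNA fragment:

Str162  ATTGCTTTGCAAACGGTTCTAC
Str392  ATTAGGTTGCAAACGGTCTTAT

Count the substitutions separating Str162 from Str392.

The sequences differ at positions 4 (G/A), 5 (C/G), 6 (T/G), 18 (T/C), 19 (C/T), 22 (C/T).
That gives 6 mismatches out of 22 aligned sites, so the Hamming distance is 6.

6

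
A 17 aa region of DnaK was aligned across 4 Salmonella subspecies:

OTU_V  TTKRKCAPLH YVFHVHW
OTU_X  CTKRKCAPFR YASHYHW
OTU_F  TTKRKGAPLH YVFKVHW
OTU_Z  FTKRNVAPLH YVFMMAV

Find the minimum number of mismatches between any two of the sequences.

Pairwise Hamming distances:
  OTU_V vs OTU_X: 6
  OTU_V vs OTU_F: 2
  OTU_V vs OTU_Z: 7
  OTU_X vs OTU_F: 8
  OTU_X vs OTU_Z: 11
  OTU_F vs OTU_Z: 7
The smallest is 2, between OTU_V and OTU_F.

2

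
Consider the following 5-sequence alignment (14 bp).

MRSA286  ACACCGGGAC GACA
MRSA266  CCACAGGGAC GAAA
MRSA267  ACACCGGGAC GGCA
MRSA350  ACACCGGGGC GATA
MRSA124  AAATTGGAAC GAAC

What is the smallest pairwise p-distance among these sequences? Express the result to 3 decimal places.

0.071

Pairwise Hamming distances:
  MRSA286 vs MRSA266: 3
  MRSA286 vs MRSA267: 1
  MRSA286 vs MRSA350: 2
  MRSA286 vs MRSA124: 6
  MRSA266 vs MRSA267: 4
  MRSA266 vs MRSA350: 4
  MRSA266 vs MRSA124: 6
  MRSA267 vs MRSA350: 3
  MRSA267 vs MRSA124: 7
  MRSA350 vs MRSA124: 7
The smallest is 1 mismatch, between MRSA286 and MRSA267; p = 1/14 = 0.071.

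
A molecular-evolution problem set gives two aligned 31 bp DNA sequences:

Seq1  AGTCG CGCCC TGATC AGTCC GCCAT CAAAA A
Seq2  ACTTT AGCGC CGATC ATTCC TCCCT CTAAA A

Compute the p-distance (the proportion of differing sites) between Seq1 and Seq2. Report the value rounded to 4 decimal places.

0.3226

Mismatches occur at site 2 (G/C), site 4 (C/T), site 5 (G/T), site 6 (C/A), site 9 (C/G), site 11 (T/C), site 17 (G/T), site 21 (G/T), site 24 (A/C), site 27 (A/T).
There are 10 differences over 31 sites, so p = 10/31 = 0.3226.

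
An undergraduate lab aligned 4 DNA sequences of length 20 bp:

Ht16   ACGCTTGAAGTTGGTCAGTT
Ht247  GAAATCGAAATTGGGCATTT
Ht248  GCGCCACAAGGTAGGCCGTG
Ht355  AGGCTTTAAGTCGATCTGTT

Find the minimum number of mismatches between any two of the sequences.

5

Pairwise Hamming distances:
  Ht16 vs Ht247: 8
  Ht16 vs Ht248: 9
  Ht16 vs Ht355: 5
  Ht247 vs Ht248: 12
  Ht247 vs Ht355: 12
  Ht248 vs Ht355: 12
The smallest is 5, between Ht16 and Ht355.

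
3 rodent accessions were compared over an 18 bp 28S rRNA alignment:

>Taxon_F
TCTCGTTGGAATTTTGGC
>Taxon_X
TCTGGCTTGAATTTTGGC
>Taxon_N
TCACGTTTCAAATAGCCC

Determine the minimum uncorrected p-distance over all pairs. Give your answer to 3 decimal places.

0.167

Pairwise Hamming distances:
  Taxon_F vs Taxon_X: 3
  Taxon_F vs Taxon_N: 8
  Taxon_X vs Taxon_N: 9
The smallest is 3 mismatches, between Taxon_F and Taxon_X; p = 3/18 = 0.167.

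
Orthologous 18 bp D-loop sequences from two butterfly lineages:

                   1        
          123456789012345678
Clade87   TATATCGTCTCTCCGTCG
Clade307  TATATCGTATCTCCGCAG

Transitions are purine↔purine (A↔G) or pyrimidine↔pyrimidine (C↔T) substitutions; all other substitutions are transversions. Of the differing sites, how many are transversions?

2

The sequences differ at positions 9 (C/A, transversion), 16 (T/C, transition), 17 (C/A, transversion).
Of the 3 differences, 1 transition and 2 transversions, so the answer is 2.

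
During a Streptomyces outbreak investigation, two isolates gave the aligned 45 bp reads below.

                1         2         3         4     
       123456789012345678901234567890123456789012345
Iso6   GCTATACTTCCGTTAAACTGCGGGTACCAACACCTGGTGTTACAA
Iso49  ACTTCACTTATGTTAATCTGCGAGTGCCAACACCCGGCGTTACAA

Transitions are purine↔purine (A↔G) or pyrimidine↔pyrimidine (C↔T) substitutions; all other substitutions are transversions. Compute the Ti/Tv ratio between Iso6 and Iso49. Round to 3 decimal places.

2.333

Differing sites — 1:G/A (Ti); 4:A/T (Tv); 5:T/C (Ti); 10:C/A (Tv); 11:C/T (Ti); 17:A/T (Tv); 23:G/A (Ti); 26:A/G (Ti); 35:T/C (Ti); 38:T/C (Ti).
Of the 10 differences, 7 transitions and 3 transversions, so Ti/Tv = 7/3 = 2.333.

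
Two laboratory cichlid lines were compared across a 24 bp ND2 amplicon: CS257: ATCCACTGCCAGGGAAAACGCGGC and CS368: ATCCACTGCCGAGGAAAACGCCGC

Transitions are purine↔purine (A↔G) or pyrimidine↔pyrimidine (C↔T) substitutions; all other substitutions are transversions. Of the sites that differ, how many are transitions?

Mismatches occur at site 11 (A→G, transition), site 12 (G→A, transition), site 22 (G→C, transversion).
Of the 3 differences, 2 transitions and 1 transversion, so the answer is 2.

2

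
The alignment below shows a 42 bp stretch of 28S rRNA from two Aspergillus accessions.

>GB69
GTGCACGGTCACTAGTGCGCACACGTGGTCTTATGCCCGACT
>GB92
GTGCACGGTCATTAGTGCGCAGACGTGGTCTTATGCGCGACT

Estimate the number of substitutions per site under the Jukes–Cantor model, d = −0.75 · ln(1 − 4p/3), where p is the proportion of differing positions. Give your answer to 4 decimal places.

0.0751

The sequences differ at positions 12 (C/T), 22 (C/G), 37 (C/G).
p = 3/42 = 0.071429.
d = −0.75 · ln(1 − (4/3)·0.071429) = −0.75 · ln(0.904761) = −0.75 · (-0.100084) = 0.0751.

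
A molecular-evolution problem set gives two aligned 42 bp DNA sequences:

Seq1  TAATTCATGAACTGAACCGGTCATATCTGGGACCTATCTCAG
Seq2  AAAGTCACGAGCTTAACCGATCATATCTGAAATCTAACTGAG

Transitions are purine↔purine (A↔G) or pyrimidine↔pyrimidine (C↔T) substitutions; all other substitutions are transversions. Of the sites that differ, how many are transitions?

Differing sites — 1:T/A (Tv); 4:T/G (Tv); 8:T/C (Ti); 11:A/G (Ti); 14:G/T (Tv); 20:G/A (Ti); 30:G/A (Ti); 31:G/A (Ti); 33:C/T (Ti); 37:T/A (Tv); 40:C/G (Tv).
Of the 11 differences, 6 transitions and 5 transversions, so the answer is 6.

6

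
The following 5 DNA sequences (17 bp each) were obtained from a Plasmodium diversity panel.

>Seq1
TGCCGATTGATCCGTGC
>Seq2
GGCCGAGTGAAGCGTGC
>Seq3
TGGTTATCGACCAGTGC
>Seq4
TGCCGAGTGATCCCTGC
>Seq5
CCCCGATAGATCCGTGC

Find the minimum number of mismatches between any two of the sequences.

Pairwise Hamming distances:
  Seq1 vs Seq2: 4
  Seq1 vs Seq3: 6
  Seq1 vs Seq4: 2
  Seq1 vs Seq5: 3
  Seq2 vs Seq3: 9
  Seq2 vs Seq4: 4
  Seq2 vs Seq5: 6
  Seq3 vs Seq4: 8
  Seq3 vs Seq5: 8
  Seq4 vs Seq5: 5
The smallest is 2, between Seq1 and Seq4.

2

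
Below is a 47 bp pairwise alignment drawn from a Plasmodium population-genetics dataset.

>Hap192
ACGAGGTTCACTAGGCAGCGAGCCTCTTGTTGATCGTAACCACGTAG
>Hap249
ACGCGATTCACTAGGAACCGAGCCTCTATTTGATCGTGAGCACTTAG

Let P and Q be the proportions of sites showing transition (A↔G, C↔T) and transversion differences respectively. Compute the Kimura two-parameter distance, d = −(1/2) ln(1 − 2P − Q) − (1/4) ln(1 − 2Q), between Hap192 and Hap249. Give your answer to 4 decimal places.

0.2217

Differing sites — 4:A/C (Tv); 6:G/A (Ti); 16:C/A (Tv); 18:G/C (Tv); 28:T/A (Tv); 29:G/T (Tv); 38:A/G (Ti); 40:C/G (Tv); 44:G/T (Tv).
Of the 9 differences, 2 transitions and 7 transversions over 47 sites: P = 2/47 = 0.042553, Q = 7/47 = 0.148936.
d = −0.5·ln(0.765958) − 0.25·ln(0.702128) = −0.5·(-0.266628) − 0.25·(-0.353640) = 0.2217.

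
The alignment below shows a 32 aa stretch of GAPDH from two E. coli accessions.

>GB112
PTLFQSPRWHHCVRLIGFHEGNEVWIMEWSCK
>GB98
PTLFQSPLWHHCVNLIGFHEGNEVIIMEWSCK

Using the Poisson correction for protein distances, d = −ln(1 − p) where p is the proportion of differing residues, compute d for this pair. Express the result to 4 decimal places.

0.0984

The sequences differ at positions 8 (R/L), 14 (R/N), 25 (W/I).
p = 3/32 = 0.093750.
d = −ln(1 − 0.093750) = −ln(0.906250) = 0.0984.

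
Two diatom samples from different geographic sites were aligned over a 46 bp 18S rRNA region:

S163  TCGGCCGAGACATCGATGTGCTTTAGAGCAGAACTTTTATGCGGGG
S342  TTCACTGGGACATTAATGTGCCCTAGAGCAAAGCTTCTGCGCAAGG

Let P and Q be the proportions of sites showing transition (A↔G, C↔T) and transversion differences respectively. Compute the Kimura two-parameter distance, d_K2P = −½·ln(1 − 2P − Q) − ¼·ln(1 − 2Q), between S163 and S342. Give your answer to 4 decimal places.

The sequences differ at positions 2 (C/T, transition), 3 (G/C, transversion), 4 (G/A, transition), 6 (C/T, transition), 8 (A/G, transition), 14 (C/T, transition), 15 (G/A, transition), 22 (T/C, transition), 23 (T/C, transition), 31 (G/A, transition), 33 (A/G, transition), 37 (T/C, transition), 39 (A/G, transition), 40 (T/C, transition), 43 (G/A, transition), 44 (G/A, transition).
Of the 16 differences, 15 transitions and 1 transversion over 46 sites: P = 15/46 = 0.326087, Q = 1/46 = 0.021739.
d = −0.5·ln(0.326087) − 0.25·ln(0.956522) = −0.5·(-1.120591) − 0.25·(-0.044451) = 0.5714.

0.5714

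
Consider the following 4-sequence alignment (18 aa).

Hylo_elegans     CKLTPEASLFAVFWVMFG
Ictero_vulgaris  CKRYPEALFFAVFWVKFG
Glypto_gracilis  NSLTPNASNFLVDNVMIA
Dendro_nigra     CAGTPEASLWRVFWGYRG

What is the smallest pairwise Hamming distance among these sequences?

5

Pairwise Hamming distances:
  Hylo_elegans vs Ictero_vulgaris: 5
  Hylo_elegans vs Glypto_gracilis: 9
  Hylo_elegans vs Dendro_nigra: 7
  Ictero_vulgaris vs Glypto_gracilis: 13
  Ictero_vulgaris vs Dendro_nigra: 10
  Glypto_gracilis vs Dendro_nigra: 13
The smallest is 5, between Hylo_elegans and Ictero_vulgaris.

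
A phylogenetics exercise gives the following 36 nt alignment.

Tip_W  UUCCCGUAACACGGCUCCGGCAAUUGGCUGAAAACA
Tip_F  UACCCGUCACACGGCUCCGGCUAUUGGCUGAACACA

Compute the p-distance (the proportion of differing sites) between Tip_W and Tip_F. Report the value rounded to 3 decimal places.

The sequences differ at positions 2 (U/A), 8 (A/C), 22 (A/U), 33 (A/C).
There are 4 differences over 36 sites, so p = 4/36 = 0.111.

0.111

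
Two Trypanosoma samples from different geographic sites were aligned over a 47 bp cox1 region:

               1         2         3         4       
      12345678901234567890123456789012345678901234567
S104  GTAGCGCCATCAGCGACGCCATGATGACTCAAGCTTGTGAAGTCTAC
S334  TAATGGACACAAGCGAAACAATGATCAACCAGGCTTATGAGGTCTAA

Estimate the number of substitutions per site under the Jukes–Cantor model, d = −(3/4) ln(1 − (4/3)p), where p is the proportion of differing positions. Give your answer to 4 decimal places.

The sequences differ at positions 1 (G/T), 2 (T/A), 4 (G/T), 5 (C/G), 7 (C/A), 10 (T/C), 11 (C/A), 17 (C/A), 18 (G/A), 20 (C/A), 26 (G/C), 28 (C/A), 29 (T/C), 32 (A/G), 37 (G/A), 41 (A/G), 47 (C/A).
p = 17/47 = 0.361702.
d = −0.75 · ln(1 − (4/3)·0.361702) = −0.75 · ln(0.517731) = −0.75 · (-0.658299) = 0.4937.

0.4937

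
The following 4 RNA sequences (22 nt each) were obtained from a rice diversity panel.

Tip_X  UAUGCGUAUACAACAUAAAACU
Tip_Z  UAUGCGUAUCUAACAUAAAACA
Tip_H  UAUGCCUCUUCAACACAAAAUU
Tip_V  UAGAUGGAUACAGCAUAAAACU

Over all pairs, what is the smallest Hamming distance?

Pairwise Hamming distances:
  Tip_X vs Tip_Z: 3
  Tip_X vs Tip_H: 5
  Tip_X vs Tip_V: 5
  Tip_Z vs Tip_H: 7
  Tip_Z vs Tip_V: 8
  Tip_H vs Tip_V: 10
The smallest is 3, between Tip_X and Tip_Z.

3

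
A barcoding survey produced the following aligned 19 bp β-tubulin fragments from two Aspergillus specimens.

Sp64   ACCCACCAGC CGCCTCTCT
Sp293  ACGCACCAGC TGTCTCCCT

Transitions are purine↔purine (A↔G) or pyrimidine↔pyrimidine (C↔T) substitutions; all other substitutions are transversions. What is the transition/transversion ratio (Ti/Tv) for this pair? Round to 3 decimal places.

Mismatches occur at site 3 (C→G, transversion), site 11 (C→T, transition), site 13 (C→T, transition), site 17 (T→C, transition).
Of the 4 differences, 3 transitions and 1 transversion, so Ti/Tv = 3/1 = 3.000.

3.000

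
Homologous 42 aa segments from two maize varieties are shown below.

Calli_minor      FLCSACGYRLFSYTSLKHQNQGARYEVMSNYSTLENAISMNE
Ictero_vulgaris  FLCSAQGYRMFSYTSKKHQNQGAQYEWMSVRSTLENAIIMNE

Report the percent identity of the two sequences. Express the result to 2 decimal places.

Mismatches occur at site 6 (C/Q), site 10 (L/M), site 16 (L/K), site 24 (R/Q), site 27 (V/W), site 30 (N/V), site 31 (Y/R), site 39 (S/I).
34 of the 42 sites match, so the percent identity is 34/42 × 100 = 80.95%.

80.95%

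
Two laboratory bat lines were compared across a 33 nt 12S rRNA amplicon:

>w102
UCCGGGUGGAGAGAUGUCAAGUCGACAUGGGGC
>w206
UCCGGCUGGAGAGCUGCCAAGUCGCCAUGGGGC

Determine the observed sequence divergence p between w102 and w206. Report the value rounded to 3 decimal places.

Differing sites — 6:G/C; 14:A/C; 17:U/C; 25:A/C.
There are 4 differences over 33 sites, so p = 4/33 = 0.121.

0.121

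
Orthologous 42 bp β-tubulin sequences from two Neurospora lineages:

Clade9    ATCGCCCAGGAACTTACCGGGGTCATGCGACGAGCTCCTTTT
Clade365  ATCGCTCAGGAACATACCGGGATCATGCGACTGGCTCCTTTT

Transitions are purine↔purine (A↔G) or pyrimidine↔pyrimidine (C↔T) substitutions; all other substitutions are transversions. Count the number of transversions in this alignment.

Differing sites — 6:C/T (Ti); 14:T/A (Tv); 22:G/A (Ti); 32:G/T (Tv); 33:A/G (Ti).
Of the 5 differences, 3 transitions and 2 transversions, so the answer is 2.

2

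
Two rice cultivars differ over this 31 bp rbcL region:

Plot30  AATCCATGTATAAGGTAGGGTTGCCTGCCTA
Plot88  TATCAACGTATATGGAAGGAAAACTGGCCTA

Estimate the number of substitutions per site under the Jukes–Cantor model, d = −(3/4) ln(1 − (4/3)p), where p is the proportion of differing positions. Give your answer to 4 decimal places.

0.4806

The sequences differ at positions 1 (A/T), 5 (C/A), 7 (T/C), 13 (A/T), 16 (T/A), 20 (G/A), 21 (T/A), 22 (T/A), 23 (G/A), 25 (C/T), 26 (T/G).
p = 11/31 = 0.354839.
d = −0.75 · ln(1 − (4/3)·0.354839) = −0.75 · ln(0.526881) = −0.75 · (-0.640781) = 0.4806.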